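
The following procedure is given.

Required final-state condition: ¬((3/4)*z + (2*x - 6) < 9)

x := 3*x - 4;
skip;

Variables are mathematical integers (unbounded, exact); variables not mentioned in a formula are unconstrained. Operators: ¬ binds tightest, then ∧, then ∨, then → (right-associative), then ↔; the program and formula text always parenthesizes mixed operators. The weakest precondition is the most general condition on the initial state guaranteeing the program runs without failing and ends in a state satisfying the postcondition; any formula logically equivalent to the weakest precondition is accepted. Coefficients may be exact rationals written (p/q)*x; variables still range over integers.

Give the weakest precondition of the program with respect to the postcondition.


Working backward. After the program, the postcondition ¬((3/4)*z + (2*x - 6) < 9) must hold; in canonical form it is ¬(2*x + (3/4)*z < 15).
Before skip: ¬(2*x + (3/4)*z < 15)
Before x := 3*x - 4: ¬(6*x + (3/4)*z < 23)
Answer: WP = ¬(6*x + (3/4)*z < 23)


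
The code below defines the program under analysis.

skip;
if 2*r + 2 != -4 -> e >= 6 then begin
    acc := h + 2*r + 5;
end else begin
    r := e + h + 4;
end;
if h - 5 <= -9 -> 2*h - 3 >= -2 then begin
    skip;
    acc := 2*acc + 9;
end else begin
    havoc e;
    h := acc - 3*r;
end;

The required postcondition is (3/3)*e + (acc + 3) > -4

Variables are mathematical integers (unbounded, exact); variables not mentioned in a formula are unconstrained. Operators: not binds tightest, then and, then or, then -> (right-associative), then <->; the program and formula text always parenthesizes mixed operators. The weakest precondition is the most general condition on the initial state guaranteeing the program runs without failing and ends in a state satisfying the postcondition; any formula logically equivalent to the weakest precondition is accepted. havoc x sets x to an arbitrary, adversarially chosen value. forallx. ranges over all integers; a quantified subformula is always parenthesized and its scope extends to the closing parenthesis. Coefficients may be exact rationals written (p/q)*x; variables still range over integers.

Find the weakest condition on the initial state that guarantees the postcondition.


Working backward. After the program, the postcondition (3/3)*e + (acc + 3) > -4 must hold; in canonical form it is acc + e > -7.
Then branch requires 2*acc + e > -16; else branch requires forall e_1. acc + e_1 > -7.
Before the if: ((h <= -4 -> 2*h >= 1) -> 2*acc + e > -16) and ((not (h <= -4 -> 2*h >= 1)) -> (forall e_1. acc + e_1 > -7))
Then branch requires ((h <= -4 -> 2*h >= 1) -> e + 2*h + 4*r > -26) and ((not (h <= -4 -> 2*h >= 1)) -> (forall e_1. e_1 + h + 2*r > -12)); else branch requires ((h <= -4 -> 2*h >= 1) -> 2*acc + e > -16) and ((not (h <= -4 -> 2*h >= 1)) -> (forall e_1. acc + e_1 > -7)).
Before the if: ((2*r != -6 -> e >= 6) -> (((h <= -4 -> 2*h >= 1) -> e + 2*h + 4*r > -26) and ((not (h <= -4 -> 2*h >= 1)) -> (forall e_1. e_1 + h + 2*r > -12)))) and ((not (2*r != -6 -> e >= 6)) -> (((h <= -4 -> 2*h >= 1) -> 2*acc + e > -16) and ((not (h <= -4 -> 2*h >= 1)) -> (forall e_1. acc + e_1 > -7))))
Before skip: ((2*r != -6 -> e >= 6) -> (((h <= -4 -> 2*h >= 1) -> e + 2*h + 4*r > -26) and ((not (h <= -4 -> 2*h >= 1)) -> (forall e_1. e_1 + h + 2*r > -12)))) and ((not (2*r != -6 -> e >= 6)) -> (((h <= -4 -> 2*h >= 1) -> 2*acc + e > -16) and ((not (h <= -4 -> 2*h >= 1)) -> (forall e_1. acc + e_1 > -7))))
Answer: WP = ((2*r != -6 -> e >= 6) -> (((h <= -4 -> 2*h >= 1) -> e + 2*h + 4*r > -26) and ((not (h <= -4 -> 2*h >= 1)) -> (forall e_1. e_1 + h + 2*r > -12)))) and ((not (2*r != -6 -> e >= 6)) -> (((h <= -4 -> 2*h >= 1) -> 2*acc + e > -16) and ((not (h <= -4 -> 2*h >= 1)) -> (forall e_1. acc + e_1 > -7))))


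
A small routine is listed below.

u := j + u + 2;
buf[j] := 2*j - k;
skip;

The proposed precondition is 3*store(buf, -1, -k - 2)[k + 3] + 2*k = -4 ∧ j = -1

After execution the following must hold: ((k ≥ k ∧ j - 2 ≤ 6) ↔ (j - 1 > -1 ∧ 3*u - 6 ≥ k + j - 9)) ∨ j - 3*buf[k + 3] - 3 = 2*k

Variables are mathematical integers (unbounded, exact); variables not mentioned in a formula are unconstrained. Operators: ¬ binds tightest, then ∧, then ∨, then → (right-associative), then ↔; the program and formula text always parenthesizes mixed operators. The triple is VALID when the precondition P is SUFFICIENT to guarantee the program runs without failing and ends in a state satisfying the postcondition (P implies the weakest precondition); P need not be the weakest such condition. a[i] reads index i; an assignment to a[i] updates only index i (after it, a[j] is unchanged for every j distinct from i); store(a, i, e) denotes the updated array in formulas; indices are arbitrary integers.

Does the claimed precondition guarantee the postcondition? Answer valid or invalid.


Working backward. After the program, the postcondition ((k ≥ k ∧ j - 2 ≤ 6) ↔ (j - 1 > -1 ∧ 3*u - 6 ≥ k + j - 9)) ∨ j - 3*buf[k + 3] - 3 = 2*k must hold; in canonical form it is (j ≤ 8 ↔ (j > 0 ∧ 3*u ≥ j + k - 3)) ∨ j = 3*buf[k + 3] + 2*k + 3.
Before skip: (j ≤ 8 ↔ (j > 0 ∧ 3*u ≥ j + k - 3)) ∨ j = 3*buf[k + 3] + 2*k + 3
Before buf[j] := 2*j - k: (j ≤ 8 ↔ (j > 0 ∧ 3*u ≥ j + k - 3)) ∨ j = 3*store(buf, j, 2*j - k)[k + 3] + 2*k + 3
Before u := j + u + 2: (j ≤ 8 ↔ (j > 0 ∧ 2*j + 3*u ≥ k - 9)) ∨ j = 3*store(buf, j, 2*j - k)[k + 3] + 2*k + 3
The weakest precondition is (j ≤ 8 ↔ (j > 0 ∧ 2*j + 3*u ≥ k - 9)) ∨ j = 3*store(buf, j, 2*j - k)[k + 3] + 2*k + 3.
Check whether 3*store(buf, -1, -k - 2)[k + 3] + 2*k = -4 ∧ j = -1 implies it.
Every state satisfying the precondition satisfies the weakest precondition: the implication holds.
Answer: valid


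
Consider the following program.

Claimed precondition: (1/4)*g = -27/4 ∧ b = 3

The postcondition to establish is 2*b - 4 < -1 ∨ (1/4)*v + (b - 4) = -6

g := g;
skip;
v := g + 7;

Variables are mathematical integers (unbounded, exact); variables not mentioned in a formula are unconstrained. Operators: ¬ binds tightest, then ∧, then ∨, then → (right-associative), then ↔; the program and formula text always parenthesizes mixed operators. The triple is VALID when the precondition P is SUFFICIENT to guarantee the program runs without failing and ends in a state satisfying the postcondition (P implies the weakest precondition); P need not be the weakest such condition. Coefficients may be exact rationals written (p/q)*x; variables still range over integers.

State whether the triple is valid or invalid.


Working backward. After the program, the postcondition 2*b - 4 < -1 ∨ (1/4)*v + (b - 4) = -6 must hold; in canonical form it is 2*b < 3 ∨ b + (1/4)*v = -2.
Before v := g + 7: 2*b < 3 ∨ b + (1/4)*g = -15/4
Before skip: 2*b < 3 ∨ b + (1/4)*g = -15/4
Before g := g: 2*b < 3 ∨ b + (1/4)*g = -15/4
The weakest precondition is 2*b < 3 ∨ b + (1/4)*g = -15/4.
Check whether (1/4)*g = -27/4 ∧ b = 3 implies it.
Every state satisfying the precondition satisfies the weakest precondition: the implication holds.
Answer: valid


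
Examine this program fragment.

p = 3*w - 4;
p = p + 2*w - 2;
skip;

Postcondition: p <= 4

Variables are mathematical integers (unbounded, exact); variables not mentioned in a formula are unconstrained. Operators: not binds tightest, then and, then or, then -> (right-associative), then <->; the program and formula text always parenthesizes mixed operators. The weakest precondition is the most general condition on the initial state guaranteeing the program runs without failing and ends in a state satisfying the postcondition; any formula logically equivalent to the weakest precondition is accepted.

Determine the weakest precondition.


Working backward. After the program, p <= 4 must hold.
Before skip: p <= 4
Before p := p + 2*w - 2: p + 2*w <= 6
Before p := 3*w - 4: 5*w <= 10
Answer: WP = 5*w <= 10


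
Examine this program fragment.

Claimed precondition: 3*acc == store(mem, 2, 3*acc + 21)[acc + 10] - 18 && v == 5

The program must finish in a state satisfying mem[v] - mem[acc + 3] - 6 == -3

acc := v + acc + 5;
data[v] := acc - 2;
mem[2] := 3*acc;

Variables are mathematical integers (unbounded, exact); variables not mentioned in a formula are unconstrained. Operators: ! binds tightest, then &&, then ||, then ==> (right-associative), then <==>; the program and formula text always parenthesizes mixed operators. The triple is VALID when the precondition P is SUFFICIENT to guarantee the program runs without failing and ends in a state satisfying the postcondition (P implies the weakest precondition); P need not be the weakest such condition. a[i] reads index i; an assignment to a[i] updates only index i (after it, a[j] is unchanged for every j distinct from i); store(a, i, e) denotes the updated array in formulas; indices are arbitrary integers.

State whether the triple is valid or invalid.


Working backward. After the program, the postcondition mem[v] - mem[acc + 3] - 6 == -3 must hold; in canonical form it is mem[v] == mem[acc + 3] + 3.
Before mem[2] := 3*acc: store(mem, 2, 3*acc)[v] == store(mem, 2, 3*acc)[acc + 3] + 3
Before data[v] := acc - 2: store(mem, 2, 3*acc)[v] == store(mem, 2, 3*acc)[acc + 3] + 3
Before acc := v + acc + 5: store(mem, 2, 3*acc + 3*v + 15)[v] == store(mem, 2, 3*acc + 3*v + 15)[acc + v + 8] + 3
The weakest precondition is store(mem, 2, 3*acc + 3*v + 15)[v] == store(mem, 2, 3*acc + 3*v + 15)[acc + v + 8] + 3.
Check whether 3*acc == store(mem, 2, 3*acc + 21)[acc + 10] - 18 && v == 5 implies it.
Countermodel: at the initial state acc = -10, mem = {[0] = -12, [2] = 6, [3] = 0, [5] = 4, elsewhere 6}, v = 5, the precondition holds but the weakest precondition fails.
Answer: invalid


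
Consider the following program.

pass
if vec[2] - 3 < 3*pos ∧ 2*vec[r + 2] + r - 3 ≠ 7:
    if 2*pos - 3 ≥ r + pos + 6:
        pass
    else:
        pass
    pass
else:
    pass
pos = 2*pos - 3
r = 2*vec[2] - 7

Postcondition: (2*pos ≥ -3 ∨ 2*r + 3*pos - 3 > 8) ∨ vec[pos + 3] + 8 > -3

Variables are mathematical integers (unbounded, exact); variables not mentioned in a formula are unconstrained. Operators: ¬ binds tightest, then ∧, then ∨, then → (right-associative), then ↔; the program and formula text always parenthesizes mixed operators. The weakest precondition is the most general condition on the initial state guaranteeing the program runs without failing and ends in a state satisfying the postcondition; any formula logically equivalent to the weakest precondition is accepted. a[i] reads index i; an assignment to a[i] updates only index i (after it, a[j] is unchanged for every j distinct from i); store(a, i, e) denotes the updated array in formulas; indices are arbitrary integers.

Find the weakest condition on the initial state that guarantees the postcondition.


Working backward. After the program, the postcondition (2*pos ≥ -3 ∨ 2*r + 3*pos - 3 > 8) ∨ vec[pos + 3] + 8 > -3 must hold; in canonical form it is 2*pos ≥ -3 ∨ 3*pos + 2*r > 11 ∨ vec[pos + 3] > -11.
Before r := 2*vec[2] - 7: 2*pos ≥ -3 ∨ 4*vec[2] + 3*pos > 25 ∨ vec[pos + 3] > -11
Before pos := 2*pos - 3: 4*pos ≥ 3 ∨ 4*vec[2] + 6*pos > 34 ∨ vec[2*pos] > -11
Then branch requires (pos ≥ r + 9 → (4*pos ≥ 3 ∨ 4*vec[2] + 6*pos > 34 ∨ vec[2*pos] > -11)) ∧ ((¬(pos ≥ r + 9)) → (4*pos ≥ 3 ∨ 4*vec[2] + 6*pos > 34 ∨ vec[2*pos] > -11)); else branch requires 4*pos ≥ 3 ∨ 4*vec[2] + 6*pos > 34 ∨ vec[2*pos] > -11.
Before the if: ((vec[2] < 3*pos + 3 ∧ 2*vec[r + 2] + r ≠ 10) → ((pos ≥ r + 9 → (4*pos ≥ 3 ∨ 4*vec[2] + 6*pos > 34 ∨ vec[2*pos] > -11)) ∧ ((¬(pos ≥ r + 9)) → (4*pos ≥ 3 ∨ 4*vec[2] + 6*pos > 34 ∨ vec[2*pos] > -11)))) ∧ ((¬(vec[2] < 3*pos + 3 ∧ 2*vec[r + 2] + r ≠ 10)) → (4*pos ≥ 3 ∨ 4*vec[2] + 6*pos > 34 ∨ vec[2*pos] > -11))
Before skip: ((vec[2] < 3*pos + 3 ∧ 2*vec[r + 2] + r ≠ 10) → ((pos ≥ r + 9 → (4*pos ≥ 3 ∨ 4*vec[2] + 6*pos > 34 ∨ vec[2*pos] > -11)) ∧ ((¬(pos ≥ r + 9)) → (4*pos ≥ 3 ∨ 4*vec[2] + 6*pos > 34 ∨ vec[2*pos] > -11)))) ∧ ((¬(vec[2] < 3*pos + 3 ∧ 2*vec[r + 2] + r ≠ 10)) → (4*pos ≥ 3 ∨ 4*vec[2] + 6*pos > 34 ∨ vec[2*pos] > -11))
Answer: WP = ((vec[2] < 3*pos + 3 ∧ 2*vec[r + 2] + r ≠ 10) → ((pos ≥ r + 9 → (4*pos ≥ 3 ∨ 4*vec[2] + 6*pos > 34 ∨ vec[2*pos] > -11)) ∧ ((¬(pos ≥ r + 9)) → (4*pos ≥ 3 ∨ 4*vec[2] + 6*pos > 34 ∨ vec[2*pos] > -11)))) ∧ ((¬(vec[2] < 3*pos + 3 ∧ 2*vec[r + 2] + r ≠ 10)) → (4*pos ≥ 3 ∨ 4*vec[2] + 6*pos > 34 ∨ vec[2*pos] > -11))


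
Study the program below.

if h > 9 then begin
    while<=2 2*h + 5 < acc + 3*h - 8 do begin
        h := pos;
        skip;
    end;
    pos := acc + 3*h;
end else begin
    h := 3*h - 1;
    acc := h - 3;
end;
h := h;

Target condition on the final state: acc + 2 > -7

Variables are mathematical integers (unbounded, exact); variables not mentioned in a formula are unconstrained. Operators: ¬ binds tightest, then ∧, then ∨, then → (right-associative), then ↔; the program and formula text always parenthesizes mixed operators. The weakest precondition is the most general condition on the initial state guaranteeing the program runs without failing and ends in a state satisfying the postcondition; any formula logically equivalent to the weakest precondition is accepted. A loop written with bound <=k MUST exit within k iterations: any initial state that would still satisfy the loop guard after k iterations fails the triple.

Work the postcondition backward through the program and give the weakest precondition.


Working backward. After the program, the postcondition acc + 2 > -7 must hold; in canonical form it is acc > -9.
Before h := h: acc > -9
Then branch requires (acc + h > 13 → ((acc + pos > 13 → ((¬(acc + pos > 13)) ∧ acc > -9)) ∧ ((¬(acc + pos > 13)) → acc > -9))) ∧ ((¬(acc + h > 13)) → acc > -9); else branch requires 3*h > -5.
Before the if: (h > 9 → ((acc + h > 13 → ((acc + pos > 13 → ((¬(acc + pos > 13)) ∧ acc > -9)) ∧ ((¬(acc + pos > 13)) → acc > -9))) ∧ ((¬(acc + h > 13)) → acc > -9))) ∧ ((¬(h > 9)) → 3*h > -5)
Answer: WP = (h > 9 → ((acc + h > 13 → ((acc + pos > 13 → ((¬(acc + pos > 13)) ∧ acc > -9)) ∧ ((¬(acc + pos > 13)) → acc > -9))) ∧ ((¬(acc + h > 13)) → acc > -9))) ∧ ((¬(h > 9)) → 3*h > -5)


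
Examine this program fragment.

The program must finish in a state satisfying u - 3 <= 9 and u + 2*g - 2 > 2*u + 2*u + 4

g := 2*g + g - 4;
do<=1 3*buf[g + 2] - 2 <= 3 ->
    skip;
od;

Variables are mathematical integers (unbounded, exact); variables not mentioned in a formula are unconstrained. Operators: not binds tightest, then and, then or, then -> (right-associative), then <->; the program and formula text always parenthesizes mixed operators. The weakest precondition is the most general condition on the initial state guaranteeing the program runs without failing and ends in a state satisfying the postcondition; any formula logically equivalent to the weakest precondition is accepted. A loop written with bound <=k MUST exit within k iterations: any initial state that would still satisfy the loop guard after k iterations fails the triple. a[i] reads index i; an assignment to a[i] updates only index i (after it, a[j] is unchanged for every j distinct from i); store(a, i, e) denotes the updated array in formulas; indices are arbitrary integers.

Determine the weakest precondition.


Working backward. After the program, the postcondition u - 3 <= 9 and u + 2*g - 2 > 2*u + 2*u + 4 must hold; in canonical form it is u <= 12 and 2*g > 3*u + 6.
Before the loop (bound <=1), unroll the exhaustion recursion (WP_0 = exit-now case; WP_j = one more guarded iteration, up to j = 1):
  WP_0: (not (3*buf[g + 2] <= 5)) and u <= 12 and 2*g > 3*u + 6
  WP_1: (3*buf[g + 2] <= 5 -> ((not (3*buf[g + 2] <= 5)) and u <= 12 and 2*g > 3*u + 6)) and ((not (3*buf[g + 2] <= 5)) -> (u <= 12 and 2*g > 3*u + 6))
So before the loop: (3*buf[g + 2] <= 5 -> ((not (3*buf[g + 2] <= 5)) and u <= 12 and 2*g > 3*u + 6)) and ((not (3*buf[g + 2] <= 5)) -> (u <= 12 and 2*g > 3*u + 6))
Before g := 2*g + g - 4: (3*buf[3*g - 2] <= 5 -> ((not (3*buf[3*g - 2] <= 5)) and u <= 12 and 6*g > 3*u + 14)) and ((not (3*buf[3*g - 2] <= 5)) -> (u <= 12 and 6*g > 3*u + 14))
Answer: WP = (3*buf[3*g - 2] <= 5 -> ((not (3*buf[3*g - 2] <= 5)) and u <= 12 and 6*g > 3*u + 14)) and ((not (3*buf[3*g - 2] <= 5)) -> (u <= 12 and 6*g > 3*u + 14))


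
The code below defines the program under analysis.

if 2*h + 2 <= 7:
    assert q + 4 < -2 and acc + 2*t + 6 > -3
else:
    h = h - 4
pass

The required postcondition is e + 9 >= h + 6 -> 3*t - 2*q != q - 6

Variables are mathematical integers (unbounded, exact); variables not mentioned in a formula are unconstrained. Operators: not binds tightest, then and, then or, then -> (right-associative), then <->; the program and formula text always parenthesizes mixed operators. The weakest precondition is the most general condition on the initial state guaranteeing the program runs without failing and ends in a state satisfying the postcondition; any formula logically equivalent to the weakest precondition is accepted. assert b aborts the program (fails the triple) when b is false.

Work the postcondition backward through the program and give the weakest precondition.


Working backward. After the program, the postcondition e + 9 >= h + 6 -> 3*t - 2*q != q - 6 must hold; in canonical form it is e >= h - 3 -> 3*t != 3*q - 6.
Before skip: e >= h - 3 -> 3*t != 3*q - 6
Then branch requires q < -6 and acc + 2*t > -9 and (e >= h - 3 -> 3*t != 3*q - 6); else branch requires e >= h - 7 -> 3*t != 3*q - 6.
Before the if: (2*h <= 5 -> (q < -6 and acc + 2*t > -9 and (e >= h - 3 -> 3*t != 3*q - 6))) and ((not (2*h <= 5)) -> (e >= h - 7 -> 3*t != 3*q - 6))
Answer: WP = (2*h <= 5 -> (q < -6 and acc + 2*t > -9 and (e >= h - 3 -> 3*t != 3*q - 6))) and ((not (2*h <= 5)) -> (e >= h - 7 -> 3*t != 3*q - 6))


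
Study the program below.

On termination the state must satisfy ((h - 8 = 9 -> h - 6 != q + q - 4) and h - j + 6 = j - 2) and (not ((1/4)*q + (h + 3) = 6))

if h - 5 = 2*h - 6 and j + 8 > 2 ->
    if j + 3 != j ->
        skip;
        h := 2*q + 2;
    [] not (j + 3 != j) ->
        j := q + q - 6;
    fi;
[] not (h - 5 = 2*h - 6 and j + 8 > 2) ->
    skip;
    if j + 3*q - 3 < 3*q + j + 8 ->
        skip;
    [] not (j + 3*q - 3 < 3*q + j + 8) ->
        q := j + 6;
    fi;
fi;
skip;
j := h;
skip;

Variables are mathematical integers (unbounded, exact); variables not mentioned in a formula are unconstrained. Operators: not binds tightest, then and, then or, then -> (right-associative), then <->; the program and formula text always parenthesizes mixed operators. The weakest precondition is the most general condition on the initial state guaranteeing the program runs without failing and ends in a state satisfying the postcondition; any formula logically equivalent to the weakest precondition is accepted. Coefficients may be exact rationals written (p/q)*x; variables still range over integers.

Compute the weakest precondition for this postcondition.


Working backward. After the program, the postcondition ((h - 8 = 9 -> h - 6 != q + q - 4) and h - j + 6 = j - 2) and (not ((1/4)*q + (h + 3) = 6)) must hold; in canonical form it is (h = 17 -> h != 2*q + 2) and h = 2*j - 8 and (not (h + (1/4)*q = 3)).
Before skip: (h = 17 -> h != 2*q + 2) and h = 2*j - 8 and (not (h + (1/4)*q = 3))
Before j := h: (h = 17 -> h != 2*q + 2) and h = 8 and (not (h + (1/4)*q = 3))
Before skip: (h = 17 -> h != 2*q + 2) and h = 8 and (not (h + (1/4)*q = 3))
Then branch requires (not (2*q = 15)) and 2*q = 6 and (not ((9/4)*q = 1)); else branch requires (h = 17 -> h != 2*q + 2) and h = 8 and (not (h + (1/4)*q = 3)).
Before the if: ((h = 1 and j > -6) -> ((not (2*q = 15)) and 2*q = 6 and (not ((9/4)*q = 1)))) and ((not (h = 1 and j > -6)) -> ((h = 17 -> h != 2*q + 2) and h = 8 and (not (h + (1/4)*q = 3))))
Answer: WP = ((h = 1 and j > -6) -> ((not (2*q = 15)) and 2*q = 6 and (not ((9/4)*q = 1)))) and ((not (h = 1 and j > -6)) -> ((h = 17 -> h != 2*q + 2) and h = 8 and (not (h + (1/4)*q = 3))))


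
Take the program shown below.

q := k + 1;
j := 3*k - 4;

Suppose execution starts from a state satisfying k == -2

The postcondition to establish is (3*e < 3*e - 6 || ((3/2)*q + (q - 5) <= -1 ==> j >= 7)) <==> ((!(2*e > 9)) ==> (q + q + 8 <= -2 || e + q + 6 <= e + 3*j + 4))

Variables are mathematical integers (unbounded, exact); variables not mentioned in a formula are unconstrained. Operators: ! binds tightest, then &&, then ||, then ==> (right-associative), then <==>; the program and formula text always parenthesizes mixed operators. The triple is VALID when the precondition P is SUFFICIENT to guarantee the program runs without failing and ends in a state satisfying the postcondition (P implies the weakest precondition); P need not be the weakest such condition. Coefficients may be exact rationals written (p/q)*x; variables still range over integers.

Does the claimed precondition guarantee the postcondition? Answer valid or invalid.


Working backward. After the program, the postcondition (3*e < 3*e - 6 || ((3/2)*q + (q - 5) <= -1 ==> j >= 7)) <==> ((!(2*e > 9)) ==> (q + q + 8 <= -2 || e + q + 6 <= e + 3*j + 4)) must hold; in canonical form it is ((5/2)*q <= 4 ==> j >= 7) <==> ((!(2*e > 9)) ==> (2*q <= -10 || q <= 3*j - 2)).
Before j := 3*k - 4: ((5/2)*q <= 4 ==> 3*k >= 11) <==> ((!(2*e > 9)) ==> (2*q <= -10 || q <= 9*k - 14))
Before q := k + 1: ((5/2)*k <= 3/2 ==> 3*k >= 11) <==> ((!(2*e > 9)) ==> (2*k <= -12 || 8*k >= 15))
The weakest precondition is ((5/2)*k <= 3/2 ==> 3*k >= 11) <==> ((!(2*e > 9)) ==> (2*k <= -12 || 8*k >= 15)).
Check whether k == -2 implies it.
Countermodel: at the initial state e = 5, k = -2, the precondition holds but the weakest precondition fails.
Answer: invalid


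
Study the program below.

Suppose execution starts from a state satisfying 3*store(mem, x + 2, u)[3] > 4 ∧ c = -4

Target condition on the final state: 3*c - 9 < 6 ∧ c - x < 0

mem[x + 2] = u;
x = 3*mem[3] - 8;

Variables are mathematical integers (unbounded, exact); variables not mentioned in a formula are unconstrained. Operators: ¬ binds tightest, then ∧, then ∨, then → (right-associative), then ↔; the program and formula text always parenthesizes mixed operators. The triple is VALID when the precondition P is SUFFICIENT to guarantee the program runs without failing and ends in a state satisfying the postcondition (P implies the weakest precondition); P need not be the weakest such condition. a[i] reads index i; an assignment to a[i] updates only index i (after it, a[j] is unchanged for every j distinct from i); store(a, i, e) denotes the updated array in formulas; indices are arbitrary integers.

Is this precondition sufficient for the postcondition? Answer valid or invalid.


Working backward. After the program, the postcondition 3*c - 9 < 6 ∧ c - x < 0 must hold; in canonical form it is 3*c < 15 ∧ c < x.
Before x := 3*mem[3] - 8: 3*c < 15 ∧ c < 3*mem[3] - 8
Before mem[x + 2] := u: 3*c < 15 ∧ c < 3*store(mem, x + 2, u)[3] - 8
The weakest precondition is 3*c < 15 ∧ c < 3*store(mem, x + 2, u)[3] - 8.
Check whether 3*store(mem, x + 2, u)[3] > 4 ∧ c = -4 implies it.
Every state satisfying the precondition satisfies the weakest precondition: the implication holds.
Answer: valid


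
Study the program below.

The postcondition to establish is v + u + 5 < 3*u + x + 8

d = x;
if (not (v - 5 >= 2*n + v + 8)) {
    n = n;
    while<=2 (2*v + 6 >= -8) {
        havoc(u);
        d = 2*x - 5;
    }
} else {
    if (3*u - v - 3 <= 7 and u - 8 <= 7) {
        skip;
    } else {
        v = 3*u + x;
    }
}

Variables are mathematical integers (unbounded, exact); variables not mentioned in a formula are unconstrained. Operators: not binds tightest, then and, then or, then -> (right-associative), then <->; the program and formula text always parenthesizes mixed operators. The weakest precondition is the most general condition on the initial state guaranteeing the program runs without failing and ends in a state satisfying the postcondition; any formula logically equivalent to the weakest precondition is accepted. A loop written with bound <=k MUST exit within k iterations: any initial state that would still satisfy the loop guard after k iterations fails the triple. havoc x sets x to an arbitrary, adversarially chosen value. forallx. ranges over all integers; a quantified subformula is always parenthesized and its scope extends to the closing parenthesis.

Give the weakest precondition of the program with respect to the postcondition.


Working backward. After the program, the postcondition v + u + 5 < 3*u + x + 8 must hold; in canonical form it is v < 2*u + x + 3.
Then branch requires (2*v >= -14 -> (forall u_2. ((2*v >= -14 -> (forall u_1. ((not (2*v >= -14)) and v < 2*u_1 + x + 3))) and ((not (2*v >= -14)) -> v < 2*u_2 + x + 3)))) and ((not (2*v >= -14)) -> v < 2*u + x + 3); else branch requires ((3*u <= v + 10 and u <= 15) -> v < 2*u + x + 3) and ((not (3*u <= v + 10 and u <= 15)) -> u < 3).
Before the if: ((not (2*n <= -13)) -> ((2*v >= -14 -> (forall u_2. ((2*v >= -14 -> (forall u_1. ((not (2*v >= -14)) and v < 2*u_1 + x + 3))) and ((not (2*v >= -14)) -> v < 2*u_2 + x + 3)))) and ((not (2*v >= -14)) -> v < 2*u + x + 3))) and (2*n <= -13 -> (((3*u <= v + 10 and u <= 15) -> v < 2*u + x + 3) and ((not (3*u <= v + 10 and u <= 15)) -> u < 3)))
Before d := x: ((not (2*n <= -13)) -> ((2*v >= -14 -> (forall u_2. ((2*v >= -14 -> (forall u_1. ((not (2*v >= -14)) and v < 2*u_1 + x + 3))) and ((not (2*v >= -14)) -> v < 2*u_2 + x + 3)))) and ((not (2*v >= -14)) -> v < 2*u + x + 3))) and (2*n <= -13 -> (((3*u <= v + 10 and u <= 15) -> v < 2*u + x + 3) and ((not (3*u <= v + 10 and u <= 15)) -> u < 3)))
Answer: WP = ((not (2*n <= -13)) -> ((2*v >= -14 -> (forall u_2. ((2*v >= -14 -> (forall u_1. ((not (2*v >= -14)) and v < 2*u_1 + x + 3))) and ((not (2*v >= -14)) -> v < 2*u_2 + x + 3)))) and ((not (2*v >= -14)) -> v < 2*u + x + 3))) and (2*n <= -13 -> (((3*u <= v + 10 and u <= 15) -> v < 2*u + x + 3) and ((not (3*u <= v + 10 and u <= 15)) -> u < 3)))


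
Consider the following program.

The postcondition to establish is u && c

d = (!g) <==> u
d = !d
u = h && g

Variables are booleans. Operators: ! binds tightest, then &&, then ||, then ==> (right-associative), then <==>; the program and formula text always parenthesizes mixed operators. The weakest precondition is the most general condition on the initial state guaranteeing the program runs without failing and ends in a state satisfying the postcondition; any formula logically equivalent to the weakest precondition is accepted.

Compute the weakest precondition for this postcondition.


Working backward. After the program, u && c must hold.
Before u := h && g: h && g && c
Before d := !d: h && g && c
Before d := (!g) <==> u: h && g && c
Answer: WP = h && g && c


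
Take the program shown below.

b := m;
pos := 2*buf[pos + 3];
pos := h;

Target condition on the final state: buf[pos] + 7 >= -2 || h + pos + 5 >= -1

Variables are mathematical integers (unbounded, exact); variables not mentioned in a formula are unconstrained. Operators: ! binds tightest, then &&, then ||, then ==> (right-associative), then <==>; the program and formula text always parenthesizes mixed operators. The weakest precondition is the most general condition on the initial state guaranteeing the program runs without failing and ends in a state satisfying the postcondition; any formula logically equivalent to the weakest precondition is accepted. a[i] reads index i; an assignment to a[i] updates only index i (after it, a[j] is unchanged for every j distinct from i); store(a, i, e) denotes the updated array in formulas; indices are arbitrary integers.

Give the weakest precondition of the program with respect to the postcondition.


Working backward. After the program, the postcondition buf[pos] + 7 >= -2 || h + pos + 5 >= -1 must hold; in canonical form it is buf[pos] >= -9 || h + pos >= -6.
Before pos := h: buf[h] >= -9 || 2*h >= -6
Before pos := 2*buf[pos + 3]: buf[h] >= -9 || 2*h >= -6
Before b := m: buf[h] >= -9 || 2*h >= -6
Answer: WP = buf[h] >= -9 || 2*h >= -6


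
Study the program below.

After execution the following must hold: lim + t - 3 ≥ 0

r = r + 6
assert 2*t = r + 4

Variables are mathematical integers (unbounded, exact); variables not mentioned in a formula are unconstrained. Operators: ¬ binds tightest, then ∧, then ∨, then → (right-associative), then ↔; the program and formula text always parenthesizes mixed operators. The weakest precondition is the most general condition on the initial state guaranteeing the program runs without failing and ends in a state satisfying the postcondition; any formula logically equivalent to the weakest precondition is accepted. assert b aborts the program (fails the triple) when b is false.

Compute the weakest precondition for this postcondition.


Working backward. After the program, the postcondition lim + t - 3 ≥ 0 must hold; in canonical form it is lim + t ≥ 3.
Before assert 2*t = r + 4: 2*t = r + 4 ∧ lim + t ≥ 3
Before r := r + 6: 2*t = r + 10 ∧ lim + t ≥ 3
Answer: WP = 2*t = r + 10 ∧ lim + t ≥ 3


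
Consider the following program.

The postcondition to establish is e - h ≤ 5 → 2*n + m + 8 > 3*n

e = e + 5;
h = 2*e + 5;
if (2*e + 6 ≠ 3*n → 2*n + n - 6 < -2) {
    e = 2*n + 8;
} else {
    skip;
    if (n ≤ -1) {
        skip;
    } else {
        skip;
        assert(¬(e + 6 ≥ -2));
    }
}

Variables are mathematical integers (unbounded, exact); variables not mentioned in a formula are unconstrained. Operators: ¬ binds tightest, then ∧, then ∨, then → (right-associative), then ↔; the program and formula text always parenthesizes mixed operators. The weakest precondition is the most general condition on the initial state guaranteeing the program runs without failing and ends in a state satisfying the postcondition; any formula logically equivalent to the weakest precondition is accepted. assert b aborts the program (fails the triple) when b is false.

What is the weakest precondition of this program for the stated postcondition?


Working backward. After the program, the postcondition e - h ≤ 5 → 2*n + m + 8 > 3*n must hold; in canonical form it is e ≤ h + 5 → m > n - 8.
Then branch requires 2*n ≤ h - 3 → m > n - 8; else branch requires (n ≤ -1 → (e ≤ h + 5 → m > n - 8)) ∧ ((¬(n ≤ -1)) → ((¬(e ≥ -8)) ∧ (e ≤ h + 5 → m > n - 8))).
Before the if: ((2*e ≠ 3*n - 6 → 3*n < 4) → (2*n ≤ h - 3 → m > n - 8)) ∧ ((¬(2*e ≠ 3*n - 6 → 3*n < 4)) → ((n ≤ -1 → (e ≤ h + 5 → m > n - 8)) ∧ ((¬(n ≤ -1)) → ((¬(e ≥ -8)) ∧ (e ≤ h + 5 → m > n - 8)))))
Before h := 2*e + 5: ((2*e ≠ 3*n - 6 → 3*n < 4) → (2*n ≤ 2*e + 2 → m > n - 8)) ∧ ((¬(2*e ≠ 3*n - 6 → 3*n < 4)) → ((n ≤ -1 → (e ≥ -10 → m > n - 8)) ∧ ((¬(n ≤ -1)) → ((¬(e ≥ -8)) ∧ (e ≥ -10 → m > n - 8)))))
Before e := e + 5: ((2*e ≠ 3*n - 16 → 3*n < 4) → (2*n ≤ 2*e + 12 → m > n - 8)) ∧ ((¬(2*e ≠ 3*n - 16 → 3*n < 4)) → ((n ≤ -1 → (e ≥ -15 → m > n - 8)) ∧ ((¬(n ≤ -1)) → ((¬(e ≥ -13)) ∧ (e ≥ -15 → m > n - 8)))))
Answer: WP = ((2*e ≠ 3*n - 16 → 3*n < 4) → (2*n ≤ 2*e + 12 → m > n - 8)) ∧ ((¬(2*e ≠ 3*n - 16 → 3*n < 4)) → ((n ≤ -1 → (e ≥ -15 → m > n - 8)) ∧ ((¬(n ≤ -1)) → ((¬(e ≥ -13)) ∧ (e ≥ -15 → m > n - 8)))))


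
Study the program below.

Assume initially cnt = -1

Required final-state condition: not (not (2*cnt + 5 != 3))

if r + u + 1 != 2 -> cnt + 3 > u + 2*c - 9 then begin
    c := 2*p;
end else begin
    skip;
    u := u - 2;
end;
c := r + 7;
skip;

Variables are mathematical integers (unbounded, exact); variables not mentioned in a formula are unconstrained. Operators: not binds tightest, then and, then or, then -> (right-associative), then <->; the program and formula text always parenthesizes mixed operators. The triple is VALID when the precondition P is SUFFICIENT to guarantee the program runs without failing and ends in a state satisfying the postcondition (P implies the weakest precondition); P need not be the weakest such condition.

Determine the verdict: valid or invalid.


Working backward. After the program, the postcondition not (not (2*cnt + 5 != 3)) must hold; in canonical form it is 2*cnt != -2.
Before skip: 2*cnt != -2
Before c := r + 7: 2*cnt != -2
Then branch requires 2*cnt != -2; else branch requires 2*cnt != -2.
Before the if: ((r + u != 1 -> cnt > 2*c + u - 12) -> 2*cnt != -2) and ((not (r + u != 1 -> cnt > 2*c + u - 12)) -> 2*cnt != -2)
The weakest precondition is ((r + u != 1 -> cnt > 2*c + u - 12) -> 2*cnt != -2) and ((not (r + u != 1 -> cnt > 2*c + u - 12)) -> 2*cnt != -2).
Check whether cnt = -1 implies it.
Countermodel: at the initial state c = 0, cnt = -1, r = 0, u = 0, the precondition holds but the weakest precondition fails.
Answer: invalid


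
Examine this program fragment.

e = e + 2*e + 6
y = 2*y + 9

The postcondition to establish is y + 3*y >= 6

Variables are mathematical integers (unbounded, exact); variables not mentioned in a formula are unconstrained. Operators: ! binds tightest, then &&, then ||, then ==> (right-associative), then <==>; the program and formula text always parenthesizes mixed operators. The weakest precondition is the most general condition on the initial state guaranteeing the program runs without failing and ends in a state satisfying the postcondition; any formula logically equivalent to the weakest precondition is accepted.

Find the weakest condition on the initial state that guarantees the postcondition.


Working backward. After the program, the postcondition y + 3*y >= 6 must hold; in canonical form it is 4*y >= 6.
Before y := 2*y + 9: 8*y >= -30
Before e := e + 2*e + 6: 8*y >= -30
Answer: WP = 8*y >= -30


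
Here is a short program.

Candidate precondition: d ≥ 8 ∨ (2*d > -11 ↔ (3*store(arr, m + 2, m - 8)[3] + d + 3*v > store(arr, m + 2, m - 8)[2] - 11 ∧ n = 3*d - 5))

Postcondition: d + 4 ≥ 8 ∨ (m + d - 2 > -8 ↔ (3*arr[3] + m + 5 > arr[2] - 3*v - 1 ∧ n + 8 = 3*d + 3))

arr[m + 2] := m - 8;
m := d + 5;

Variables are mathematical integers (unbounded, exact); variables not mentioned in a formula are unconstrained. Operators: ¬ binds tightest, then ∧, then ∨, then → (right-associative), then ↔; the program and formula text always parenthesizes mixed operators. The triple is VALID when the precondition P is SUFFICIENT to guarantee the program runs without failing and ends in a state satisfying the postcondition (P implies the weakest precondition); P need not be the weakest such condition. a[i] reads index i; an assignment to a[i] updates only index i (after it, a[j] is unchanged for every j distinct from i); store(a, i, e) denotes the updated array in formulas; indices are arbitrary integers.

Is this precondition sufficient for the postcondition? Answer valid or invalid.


Working backward. After the program, the postcondition d + 4 ≥ 8 ∨ (m + d - 2 > -8 ↔ (3*arr[3] + m + 5 > arr[2] - 3*v - 1 ∧ n + 8 = 3*d + 3)) must hold; in canonical form it is d ≥ 4 ∨ (d + m > -6 ↔ (3*arr[3] + m + 3*v > arr[2] - 6 ∧ n = 3*d - 5)).
Before m := d + 5: d ≥ 4 ∨ (2*d > -11 ↔ (3*arr[3] + d + 3*v > arr[2] - 11 ∧ n = 3*d - 5))
Before arr[m + 2] := m - 8: d ≥ 4 ∨ (2*d > -11 ↔ (3*store(arr, m + 2, m - 8)[3] + d + 3*v > store(arr, m + 2, m - 8)[2] - 11 ∧ n = 3*d - 5))
The weakest precondition is d ≥ 4 ∨ (2*d > -11 ↔ (3*store(arr, m + 2, m - 8)[3] + d + 3*v > store(arr, m + 2, m - 8)[2] - 11 ∧ n = 3*d - 5)).
Check whether d ≥ 8 ∨ (2*d > -11 ↔ (3*store(arr, m + 2, m - 8)[3] + d + 3*v > store(arr, m + 2, m - 8)[2] - 11 ∧ n = 3*d - 5)) implies it.
Every state satisfying the precondition satisfies the weakest precondition: the implication holds.
Answer: valid


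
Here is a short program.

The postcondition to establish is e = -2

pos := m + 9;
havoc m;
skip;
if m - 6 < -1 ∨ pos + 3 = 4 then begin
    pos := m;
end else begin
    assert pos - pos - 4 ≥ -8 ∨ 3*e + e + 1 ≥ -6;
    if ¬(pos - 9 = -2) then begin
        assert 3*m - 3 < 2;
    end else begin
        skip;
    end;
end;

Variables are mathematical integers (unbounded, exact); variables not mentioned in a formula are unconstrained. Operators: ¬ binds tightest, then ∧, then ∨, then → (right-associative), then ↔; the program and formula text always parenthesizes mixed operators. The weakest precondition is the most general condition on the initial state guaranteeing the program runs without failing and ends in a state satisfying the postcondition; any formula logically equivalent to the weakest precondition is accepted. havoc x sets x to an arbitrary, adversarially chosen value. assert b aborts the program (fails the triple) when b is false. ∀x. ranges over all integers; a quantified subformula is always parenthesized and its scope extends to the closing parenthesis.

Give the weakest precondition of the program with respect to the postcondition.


Working backward. After the program, e = -2 must hold.
Then branch requires e = -2; else branch requires ((¬(pos = 7)) → (3*m < 5 ∧ e = -2)) ∧ (pos = 7 → e = -2).
Before the if: ((m < 5 ∨ pos = 1) → e = -2) ∧ ((¬(m < 5 ∨ pos = 1)) → (((¬(pos = 7)) → (3*m < 5 ∧ e = -2)) ∧ (pos = 7 → e = -2)))
Before skip: ((m < 5 ∨ pos = 1) → e = -2) ∧ ((¬(m < 5 ∨ pos = 1)) → (((¬(pos = 7)) → (3*m < 5 ∧ e = -2)) ∧ (pos = 7 → e = -2)))
Before havoc m: ∀m_1. (((m_1 < 5 ∨ pos = 1) → e = -2) ∧ ((¬(m_1 < 5 ∨ pos = 1)) → (((¬(pos = 7)) → (3*m_1 < 5 ∧ e = -2)) ∧ (pos = 7 → e = -2))))
Before pos := m + 9: ∀m_1. (((m_1 < 5 ∨ m = -8) → e = -2) ∧ ((¬(m_1 < 5 ∨ m = -8)) → (((¬(m = -2)) → (3*m_1 < 5 ∧ e = -2)) ∧ (m = -2 → e = -2))))
Answer: WP = ∀m_1. (((m_1 < 5 ∨ m = -8) → e = -2) ∧ ((¬(m_1 < 5 ∨ m = -8)) → (((¬(m = -2)) → (3*m_1 < 5 ∧ e = -2)) ∧ (m = -2 → e = -2))))


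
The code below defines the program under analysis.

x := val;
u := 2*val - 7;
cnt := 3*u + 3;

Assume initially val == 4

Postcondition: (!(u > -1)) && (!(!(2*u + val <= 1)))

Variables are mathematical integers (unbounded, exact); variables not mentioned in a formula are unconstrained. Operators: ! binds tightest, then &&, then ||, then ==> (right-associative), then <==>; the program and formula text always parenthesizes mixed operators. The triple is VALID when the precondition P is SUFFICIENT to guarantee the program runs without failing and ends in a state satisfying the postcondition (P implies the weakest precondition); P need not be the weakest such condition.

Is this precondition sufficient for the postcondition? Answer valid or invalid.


Working backward. After the program, the postcondition (!(u > -1)) && (!(!(2*u + val <= 1))) must hold; in canonical form it is (!(u > -1)) && 2*u + val <= 1.
Before cnt := 3*u + 3: (!(u > -1)) && 2*u + val <= 1
Before u := 2*val - 7: (!(2*val > 6)) && 5*val <= 15
Before x := val: (!(2*val > 6)) && 5*val <= 15
The weakest precondition is (!(2*val > 6)) && 5*val <= 15.
Check whether val == 4 implies it.
Countermodel: at the initial state val = 4, the precondition holds but the weakest precondition fails.
Answer: invalid


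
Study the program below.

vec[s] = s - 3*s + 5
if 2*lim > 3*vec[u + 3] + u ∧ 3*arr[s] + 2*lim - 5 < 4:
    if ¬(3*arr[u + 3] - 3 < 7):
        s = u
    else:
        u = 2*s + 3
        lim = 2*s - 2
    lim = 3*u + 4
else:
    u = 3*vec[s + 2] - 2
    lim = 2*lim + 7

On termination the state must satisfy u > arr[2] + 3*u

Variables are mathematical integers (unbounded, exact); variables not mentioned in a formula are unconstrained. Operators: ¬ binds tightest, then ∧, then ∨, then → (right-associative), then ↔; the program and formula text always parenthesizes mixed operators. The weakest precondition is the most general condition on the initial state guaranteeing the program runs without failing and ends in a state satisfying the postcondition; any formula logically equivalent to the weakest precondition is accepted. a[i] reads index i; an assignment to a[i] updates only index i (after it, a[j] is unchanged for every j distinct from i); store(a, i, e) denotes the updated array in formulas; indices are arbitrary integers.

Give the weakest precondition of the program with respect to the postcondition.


Working backward. After the program, the postcondition u > arr[2] + 3*u must hold; in canonical form it is arr[2] + 2*u < 0.
Then branch requires ((¬(3*arr[u + 3] < 10)) → arr[2] + 2*u < 0) ∧ (3*arr[u + 3] < 10 → arr[2] + 4*s < -6); else branch requires arr[2] + 6*vec[s + 2] < 4.
Before the if: ((2*lim > 3*vec[u + 3] + u ∧ 3*arr[s] + 2*lim < 9) → (((¬(3*arr[u + 3] < 10)) → arr[2] + 2*u < 0) ∧ (3*arr[u + 3] < 10 → arr[2] + 4*s < -6))) ∧ ((¬(2*lim > 3*vec[u + 3] + u ∧ 3*arr[s] + 2*lim < 9)) → arr[2] + 6*vec[s + 2] < 4)
Before vec[s] := s - 3*s + 5: ((2*lim > 3*store(vec, s, -2*s + 5)[u + 3] + u ∧ 3*arr[s] + 2*lim < 9) → (((¬(3*arr[u + 3] < 10)) → arr[2] + 2*u < 0) ∧ (3*arr[u + 3] < 10 → arr[2] + 4*s < -6))) ∧ ((¬(2*lim > 3*store(vec, s, -2*s + 5)[u + 3] + u ∧ 3*arr[s] + 2*lim < 9)) → arr[2] + 6*store(vec, s, -2*s + 5)[s + 2] < 4)
Answer: WP = ((2*lim > 3*store(vec, s, -2*s + 5)[u + 3] + u ∧ 3*arr[s] + 2*lim < 9) → (((¬(3*arr[u + 3] < 10)) → arr[2] + 2*u < 0) ∧ (3*arr[u + 3] < 10 → arr[2] + 4*s < -6))) ∧ ((¬(2*lim > 3*store(vec, s, -2*s + 5)[u + 3] + u ∧ 3*arr[s] + 2*lim < 9)) → arr[2] + 6*store(vec, s, -2*s + 5)[s + 2] < 4)
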